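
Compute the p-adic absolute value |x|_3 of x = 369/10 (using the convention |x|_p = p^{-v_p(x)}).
|369/10|_3 = 1/9

Step 1 — compute v_3(x) by factoring powers of 3 out of the numerator and denominator: v_3(369/10) = 2. Step 2 — apply |x|_p = p^{-v_p(x)} = 3^{-2} = 1/9.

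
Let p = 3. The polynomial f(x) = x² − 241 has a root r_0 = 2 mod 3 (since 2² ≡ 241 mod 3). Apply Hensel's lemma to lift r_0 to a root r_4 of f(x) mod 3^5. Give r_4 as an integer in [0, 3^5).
r_4 = 221 (mod 243)

Hensel's recurrence: r_{i+1} = r_i − f(r_i)·(f′(r_i))^{-1} mod 3^{i+2}, with f′(x) = 2x. Iterate:
  r_0 = 2 (mod 3)
  r_1 = 5 (mod 9)
  r_2 = 5 (mod 27)
  r_3 = 59 (mod 81)
  r_4 = 221 (mod 243)
Final: r_4 = 221, and one checks f(r_4) ≡ 0 mod 3^5.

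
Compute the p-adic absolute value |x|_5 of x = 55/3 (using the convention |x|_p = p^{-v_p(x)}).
|55/3|_5 = 1/5

Step 1 — compute v_5(x) by factoring powers of 5 out of the numerator and denominator: v_5(55/3) = 1. Step 2 — apply |x|_p = p^{-v_p(x)} = 5^{-1} = 1/5.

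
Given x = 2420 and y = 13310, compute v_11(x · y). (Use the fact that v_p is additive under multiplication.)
v_11(32210200) = 5

v_p(x) = 2 (factor: 2420 = 11^2 · 20); v_p(y) = 3 (factor: 13310 = 11^3 · 10). Additivity: v_p(xy) = v_p(x) + v_p(y) = 2 + 3 = 5. (Direct check: xy = 32210200 = 11^5 · (200).)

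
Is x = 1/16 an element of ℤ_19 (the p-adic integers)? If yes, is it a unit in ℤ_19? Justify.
x ∈ ℤ_19^× (unit); v_19(x) = 0

ℤ_19 = {x ∈ ℚ_19 : v_19(x) ≥ 0} and ℤ_19^× = {x ∈ ℤ_19 : v_19(x) = 0}. Here v_19(1/16) = v_19(num) − v_19(den) = 0; compare against these criteria.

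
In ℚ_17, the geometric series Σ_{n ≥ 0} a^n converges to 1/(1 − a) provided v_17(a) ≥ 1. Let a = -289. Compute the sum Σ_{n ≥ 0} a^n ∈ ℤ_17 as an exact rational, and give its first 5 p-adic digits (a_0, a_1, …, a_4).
Σ a^n = 1/(1 − a) = 1/290;  first 5 digits = (1, 0, 16, 16, 0)

v_17(a) = 2 ≥ 1, so the series converges in ℤ_17 to 1/(1 − a) = 1/(1 − (-289)) = 1/290. Expand this rational in ℤ_17: compute digits iteratively via d_i = x_i mod 17, x_{i+1} = (x_i − d_i)/17. The first 5 digits are (1, 0, 16, 16, 0).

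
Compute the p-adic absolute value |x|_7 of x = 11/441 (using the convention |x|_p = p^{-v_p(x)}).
|11/441|_7 = 49

Step 1 — compute v_7(x) by factoring powers of 7 out of the numerator and denominator: v_7(11/441) = -2. Step 2 — apply |x|_p = p^{-v_p(x)} = 7^{2} = 49.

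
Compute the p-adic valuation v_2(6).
v_2(6) = 1

v_2(n) is the largest exponent k such that 2^k divides n. Factor out: 6 = 2^1 · 3. (Sign doesn't affect v_p.) So v_2(6) = 1.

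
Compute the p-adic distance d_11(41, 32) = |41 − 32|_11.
d_11(41, 32) = 1

Step 1 — x − y = 41 − 32 = 9. Step 2 — v_11(9) = 0 (factor: 9 = (11^0 · 9); the sign does not affect v_p). Step 3 — |x − y|_11 = 11^{0} = 1.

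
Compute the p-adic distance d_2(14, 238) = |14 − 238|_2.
d_2(14, 238) = 1/32

Step 1 — x − y = 14 − 238 = -224. Step 2 — v_2(-224) = 5 (factor: -224 = −(2^5 · 7); the sign does not affect v_p). Step 3 — |x − y|_2 = 2^{-5} = 1/32.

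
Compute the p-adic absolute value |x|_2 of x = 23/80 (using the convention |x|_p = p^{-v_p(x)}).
|23/80|_2 = 16

Step 1 — compute v_2(x) by factoring powers of 2 out of the numerator and denominator: v_2(23/80) = -4. Step 2 — apply |x|_p = p^{-v_p(x)} = 2^{4} = 16.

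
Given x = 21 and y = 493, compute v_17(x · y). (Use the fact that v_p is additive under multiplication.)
v_17(10353) = 1

v_p(x) = 0 (factor: 21 = 17^0 · 21); v_p(y) = 1 (factor: 493 = 17^1 · 29). Additivity: v_p(xy) = v_p(x) + v_p(y) = 0 + 1 = 1. (Direct check: xy = 10353 = 17^1 · (609).)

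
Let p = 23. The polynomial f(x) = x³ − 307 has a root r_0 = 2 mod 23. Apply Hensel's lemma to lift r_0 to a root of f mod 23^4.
r_3 = 160887 (mod 279841)

Hensel: r_{i+1} = r_i − f(r_i)/f′(r_i) mod 23^{i+2}, where f′(x) = 3x². Iterate:
  r_0 = 2 (mod 23)
  r_1 = 71 (mod 529)
  r_2 = 2716 (mod 12167)
  r_3 = 160887 (mod 279841)
Final: r = 160887 with f(r) ≡ 0 mod 23^4.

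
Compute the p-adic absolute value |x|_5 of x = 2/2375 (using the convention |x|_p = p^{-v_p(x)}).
|2/2375|_5 = 125

Step 1 — compute v_5(x) by factoring powers of 5 out of the numerator and denominator: v_5(2/2375) = -3. Step 2 — apply |x|_p = p^{-v_p(x)} = 5^{3} = 125.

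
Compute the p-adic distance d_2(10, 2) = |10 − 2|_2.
d_2(10, 2) = 1/8

Step 1 — x − y = 10 − 2 = 8. Step 2 — v_2(8) = 3 (factor: 8 = (2^3 · 1); the sign does not affect v_p). Step 3 — |x − y|_2 = 2^{-3} = 1/8.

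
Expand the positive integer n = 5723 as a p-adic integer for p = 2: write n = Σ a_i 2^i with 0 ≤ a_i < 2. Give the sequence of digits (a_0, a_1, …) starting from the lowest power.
(a_0, a_1, …) = (1, 1, 0, 1, 1, 0, 1, 0, 0, 1, 1, 0, 1)

Repeated division by 2 gives the digits low-to-high: 5723 = 1 + 1·2^1 + 1·2^3 + 1·2^4 + 1·2^6 + 1·2^9 + 1·2^10 + 1·2^12. Digit sequence: (1, 1, 0, 1, 1, 0, 1, 0, 0, 1, 1, 0, 1).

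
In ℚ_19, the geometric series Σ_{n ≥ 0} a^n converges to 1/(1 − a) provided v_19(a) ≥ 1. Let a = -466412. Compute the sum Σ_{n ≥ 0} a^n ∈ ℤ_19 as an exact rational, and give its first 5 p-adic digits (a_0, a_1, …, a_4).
Σ a^n = 1/(1 − a) = 1/466413;  first 5 digits = (1, 0, 0, 8, 15)

v_19(a) = 3 ≥ 1, so the series converges in ℤ_19 to 1/(1 − a) = 1/(1 − (-466412)) = 1/466413. Expand this rational in ℤ_19: compute digits iteratively via d_i = x_i mod 19, x_{i+1} = (x_i − d_i)/19. The first 5 digits are (1, 0, 0, 8, 15).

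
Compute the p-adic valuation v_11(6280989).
v_11(6280989) = 5

v_11(n) is the largest exponent k such that 11^k divides n. Factor out: 6280989 = 11^5 · 39. (Sign doesn't affect v_p.) So v_11(6280989) = 5.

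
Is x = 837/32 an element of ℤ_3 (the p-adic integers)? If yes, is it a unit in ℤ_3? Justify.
x ∈ ℤ_3 but not a unit; v_3(x) = 3 > 0

ℤ_3 = {x ∈ ℚ_3 : v_3(x) ≥ 0} and ℤ_3^× = {x ∈ ℤ_3 : v_3(x) = 0}. Here v_3(837/32) = v_3(num) − v_3(den) = 3; compare against these criteria.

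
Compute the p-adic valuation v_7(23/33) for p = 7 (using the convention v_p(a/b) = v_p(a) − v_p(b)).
v_7(23/33) = 0

Factor powers of 7 from the numerator and denominator of the reduced fraction: 23 = 7^0 · 23 and 33 = 7^0 · 33. Apply v_p(a/b) = v_p(a) − v_p(b): v_7(23/33) = 0 − 0 = 0.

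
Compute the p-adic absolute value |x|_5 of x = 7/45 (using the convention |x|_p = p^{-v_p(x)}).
|7/45|_5 = 5

Step 1 — compute v_5(x) by factoring powers of 5 out of the numerator and denominator: v_5(7/45) = -1. Step 2 — apply |x|_p = p^{-v_p(x)} = 5^{1} = 5.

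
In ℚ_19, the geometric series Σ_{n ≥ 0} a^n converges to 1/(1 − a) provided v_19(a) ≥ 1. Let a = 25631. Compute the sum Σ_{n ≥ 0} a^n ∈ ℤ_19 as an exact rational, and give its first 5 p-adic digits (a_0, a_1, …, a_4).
Σ a^n = 1/(1 − a) = -1/25630;  first 5 digits = (1, 0, 14, 3, 6)

v_19(a) = 2 ≥ 1, so the series converges in ℤ_19 to 1/(1 − a) = 1/(1 − 25631) = -1/25630. Expand this rational in ℤ_19: compute digits iteratively via d_i = x_i mod 19, x_{i+1} = (x_i − d_i)/19. The first 5 digits are (1, 0, 14, 3, 6).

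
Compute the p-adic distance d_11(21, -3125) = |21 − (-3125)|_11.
d_11(21, -3125) = 1/121

Step 1 — x − y = 21 − (-3125) = 3146. Step 2 — v_11(3146) = 2 (factor: 3146 = (11^2 · 26); the sign does not affect v_p). Step 3 — |x − y|_11 = 11^{-2} = 1/121.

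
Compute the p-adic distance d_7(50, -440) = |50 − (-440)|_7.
d_7(50, -440) = 1/49

Step 1 — x − y = 50 − (-440) = 490. Step 2 — v_7(490) = 2 (factor: 490 = (7^2 · 10); the sign does not affect v_p). Step 3 — |x − y|_7 = 7^{-2} = 1/49.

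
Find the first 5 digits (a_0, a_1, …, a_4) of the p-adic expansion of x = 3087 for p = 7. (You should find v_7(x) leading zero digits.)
(a_0, …, a_4) = (0, 0, 0, 2, 1)

v_7(3087) = 3, so a_0 = ... = a_2 = 0. Factor out: x = 7^3 · u with u = 9 a unit in ℤ_7. Expand u iteratively via a_{v+i} = u_i mod 7, u_{i+1} = (u_i − a_{v+i})/7:
  u_0 = 9;  a_3 = 2;  u_1 = (u_0 − 2)/7 = 1
  u_1 = 1;  a_4 = 1;  u_2 = (u_1 − 1)/7 = 0
Digits: (0, 0, 0, 2, 1).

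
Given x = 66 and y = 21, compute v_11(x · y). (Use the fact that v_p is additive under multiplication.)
v_11(1386) = 1

v_p(x) = 1 (factor: 66 = 11^1 · 6); v_p(y) = 0 (factor: 21 = 11^0 · 21). Additivity: v_p(xy) = v_p(x) + v_p(y) = 1 + 0 = 1. (Direct check: xy = 1386 = 11^1 · (126).)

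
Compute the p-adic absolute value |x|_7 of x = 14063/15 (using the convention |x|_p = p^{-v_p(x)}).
|14063/15|_7 = 1/343

Step 1 — compute v_7(x) by factoring powers of 7 out of the numerator and denominator: v_7(14063/15) = 3. Step 2 — apply |x|_p = p^{-v_p(x)} = 7^{-3} = 1/343.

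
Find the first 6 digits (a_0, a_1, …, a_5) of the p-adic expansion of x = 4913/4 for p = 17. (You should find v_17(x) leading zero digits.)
(a_0, …, a_5) = (0, 0, 0, 13, 12, 12)

v_17(4913/4) = 3, so a_0 = ... = a_2 = 0. Factor out: x = 17^3 · u with u = 1/4 a unit in ℤ_17. Expand u iteratively via a_{v+i} = u_i mod 17, u_{i+1} = (u_i − a_{v+i})/17:
  u_0 = 1/4;  a_3 = 13;  u_1 = (u_0 − 13)/17 = -3/4
  u_1 = -3/4;  a_4 = 12;  u_2 = (u_1 − 12)/17 = -3/4
  u_2 = -3/4;  a_5 = 12;  u_3 = (u_2 − 12)/17 = -3/4
Digits: (0, 0, 0, 13, 12, 12).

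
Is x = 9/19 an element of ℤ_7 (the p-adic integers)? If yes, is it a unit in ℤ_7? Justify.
x ∈ ℤ_7^× (unit); v_7(x) = 0

ℤ_7 = {x ∈ ℚ_7 : v_7(x) ≥ 0} and ℤ_7^× = {x ∈ ℤ_7 : v_7(x) = 0}. Here v_7(9/19) = v_7(num) − v_7(den) = 0; compare against these criteria.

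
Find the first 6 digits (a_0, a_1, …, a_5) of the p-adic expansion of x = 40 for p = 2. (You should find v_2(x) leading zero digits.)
(a_0, …, a_5) = (0, 0, 0, 1, 0, 1)

v_2(40) = 3, so a_0 = ... = a_2 = 0. Factor out: x = 2^3 · u with u = 5 a unit in ℤ_2. Expand u iteratively via a_{v+i} = u_i mod 2, u_{i+1} = (u_i − a_{v+i})/2:
  u_0 = 5;  a_3 = 1;  u_1 = (u_0 − 1)/2 = 2
  u_1 = 2;  a_4 = 0;  u_2 = (u_1 − 0)/2 = 1
  u_2 = 1;  a_5 = 1;  u_3 = (u_2 − 1)/2 = 0
Digits: (0, 0, 0, 1, 0, 1).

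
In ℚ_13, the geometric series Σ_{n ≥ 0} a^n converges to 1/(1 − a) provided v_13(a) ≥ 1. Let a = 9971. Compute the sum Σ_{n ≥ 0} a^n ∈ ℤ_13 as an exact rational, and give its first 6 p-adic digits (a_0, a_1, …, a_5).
Σ a^n = 1/(1 − a) = -1/9970;  first 6 digits = (1, 0, 7, 4, 10, 7)

v_13(a) = 2 ≥ 1, so the series converges in ℤ_13 to 1/(1 − a) = 1/(1 − 9971) = -1/9970. Expand this rational in ℤ_13: compute digits iteratively via d_i = x_i mod 13, x_{i+1} = (x_i − d_i)/13. The first 6 digits are (1, 0, 7, 4, 10, 7).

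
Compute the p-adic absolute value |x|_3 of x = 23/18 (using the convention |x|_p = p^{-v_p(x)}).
|23/18|_3 = 9

Step 1 — compute v_3(x) by factoring powers of 3 out of the numerator and denominator: v_3(23/18) = -2. Step 2 — apply |x|_p = p^{-v_p(x)} = 3^{2} = 9.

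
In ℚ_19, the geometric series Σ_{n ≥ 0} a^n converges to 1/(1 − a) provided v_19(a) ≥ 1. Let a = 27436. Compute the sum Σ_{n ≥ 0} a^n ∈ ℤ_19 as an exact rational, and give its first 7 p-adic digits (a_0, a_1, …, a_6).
Σ a^n = 1/(1 − a) = -1/27435;  first 7 digits = (1, 0, 0, 4, 0, 0, 16)

v_19(a) = 3 ≥ 1, so the series converges in ℤ_19 to 1/(1 − a) = 1/(1 − 27436) = -1/27435. Expand this rational in ℤ_19: compute digits iteratively via d_i = x_i mod 19, x_{i+1} = (x_i − d_i)/19. The first 7 digits are (1, 0, 0, 4, 0, 0, 16).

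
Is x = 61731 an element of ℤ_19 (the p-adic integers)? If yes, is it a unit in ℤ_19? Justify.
x ∈ ℤ_19 but not a unit; v_19(x) = 3 > 0

ℤ_19 = {x ∈ ℚ_19 : v_19(x) ≥ 0} and ℤ_19^× = {x ∈ ℤ_19 : v_19(x) = 0}. Here v_19(61731) = v_19(num) − v_19(den) = 3; compare against these criteria.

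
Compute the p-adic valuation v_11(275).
v_11(275) = 1

v_11(n) is the largest exponent k such that 11^k divides n. Factor out: 275 = 11^1 · 25. (Sign doesn't affect v_p.) So v_11(275) = 1.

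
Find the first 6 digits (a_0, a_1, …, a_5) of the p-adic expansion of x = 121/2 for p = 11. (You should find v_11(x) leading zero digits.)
(a_0, …, a_5) = (0, 0, 6, 5, 5, 5)

v_11(121/2) = 2, so a_0 = ... = a_1 = 0. Factor out: x = 11^2 · u with u = 1/2 a unit in ℤ_11. Expand u iteratively via a_{v+i} = u_i mod 11, u_{i+1} = (u_i − a_{v+i})/11:
  u_0 = 1/2;  a_2 = 6;  u_1 = (u_0 − 6)/11 = -1/2
  u_1 = -1/2;  a_3 = 5;  u_2 = (u_1 − 5)/11 = -1/2
  u_2 = -1/2;  a_4 = 5;  u_3 = (u_2 − 5)/11 = -1/2
  u_3 = -1/2;  a_5 = 5;  u_4 = (u_3 − 5)/11 = -1/2
Digits: (0, 0, 6, 5, 5, 5).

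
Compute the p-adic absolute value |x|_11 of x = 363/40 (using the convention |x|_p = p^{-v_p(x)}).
|363/40|_11 = 1/121

Step 1 — compute v_11(x) by factoring powers of 11 out of the numerator and denominator: v_11(363/40) = 2. Step 2 — apply |x|_p = p^{-v_p(x)} = 11^{-2} = 1/121.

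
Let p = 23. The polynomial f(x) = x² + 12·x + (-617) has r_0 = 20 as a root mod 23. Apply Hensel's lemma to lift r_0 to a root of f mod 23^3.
r_2 = 9450 (mod 12167)

Hensel: r_{i+1} = r_i − f(r_i)·(f′(r_i))^{-1} mod 23^{i+2}, f′(x) = 2x + 12. Iterate:
  r_0 = 20 (mod 23)
  r_1 = 457 (mod 529)
  r_2 = 9450 (mod 12167)
Final: r = 9450 satisfies f(r) ≡ 0 mod 23^3.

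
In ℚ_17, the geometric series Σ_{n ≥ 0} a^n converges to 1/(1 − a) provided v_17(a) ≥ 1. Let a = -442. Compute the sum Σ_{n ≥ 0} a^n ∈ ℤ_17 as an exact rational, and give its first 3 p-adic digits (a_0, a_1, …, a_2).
Σ a^n = 1/(1 − a) = 1/443;  first 3 digits = (1, 8, 11)

v_17(a) = 1 ≥ 1, so the series converges in ℤ_17 to 1/(1 − a) = 1/(1 − (-442)) = 1/443. Expand this rational in ℤ_17: compute digits iteratively via d_i = x_i mod 17, x_{i+1} = (x_i − d_i)/17. The first 3 digits are (1, 8, 11).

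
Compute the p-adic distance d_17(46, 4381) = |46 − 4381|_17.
d_17(46, 4381) = 1/289

Step 1 — x − y = 46 − 4381 = -4335. Step 2 — v_17(-4335) = 2 (factor: -4335 = −(17^2 · 15); the sign does not affect v_p). Step 3 — |x − y|_17 = 17^{-2} = 1/289.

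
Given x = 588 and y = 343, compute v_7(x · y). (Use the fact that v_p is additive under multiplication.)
v_7(201684) = 5

v_p(x) = 2 (factor: 588 = 7^2 · 12); v_p(y) = 3 (factor: 343 = 7^3 · 1). Additivity: v_p(xy) = v_p(x) + v_p(y) = 2 + 3 = 5. (Direct check: xy = 201684 = 7^5 · (12).)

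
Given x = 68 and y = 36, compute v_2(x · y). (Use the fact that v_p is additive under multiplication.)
v_2(2448) = 4

v_p(x) = 2 (factor: 68 = 2^2 · 17); v_p(y) = 2 (factor: 36 = 2^2 · 9). Additivity: v_p(xy) = v_p(x) + v_p(y) = 2 + 2 = 4. (Direct check: xy = 2448 = 2^4 · (153).)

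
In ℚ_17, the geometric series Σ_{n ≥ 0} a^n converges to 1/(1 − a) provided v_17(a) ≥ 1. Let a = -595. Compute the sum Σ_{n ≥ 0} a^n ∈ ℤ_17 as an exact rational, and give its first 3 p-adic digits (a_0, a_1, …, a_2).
Σ a^n = 1/(1 − a) = 1/596;  first 3 digits = (1, 16, 15)

v_17(a) = 1 ≥ 1, so the series converges in ℤ_17 to 1/(1 − a) = 1/(1 − (-595)) = 1/596. Expand this rational in ℤ_17: compute digits iteratively via d_i = x_i mod 17, x_{i+1} = (x_i − d_i)/17. The first 3 digits are (1, 16, 15).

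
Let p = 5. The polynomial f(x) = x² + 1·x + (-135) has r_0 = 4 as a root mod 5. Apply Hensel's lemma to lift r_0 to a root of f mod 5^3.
r_2 = 89 (mod 125)

Hensel: r_{i+1} = r_i − f(r_i)·(f′(r_i))^{-1} mod 5^{i+2}, f′(x) = 2x + 1. Iterate:
  r_0 = 4 (mod 5)
  r_1 = 14 (mod 25)
  r_2 = 89 (mod 125)
Final: r = 89 satisfies f(r) ≡ 0 mod 5^3.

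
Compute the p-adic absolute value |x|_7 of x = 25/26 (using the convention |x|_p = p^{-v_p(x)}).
|25/26|_7 = 1

Step 1 — compute v_7(x) by factoring powers of 7 out of the numerator and denominator: v_7(25/26) = 0. Step 2 — apply |x|_p = p^{-v_p(x)} = 7^{0} = 1.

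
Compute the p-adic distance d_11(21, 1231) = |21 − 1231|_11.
d_11(21, 1231) = 1/121

Step 1 — x − y = 21 − 1231 = -1210. Step 2 — v_11(-1210) = 2 (factor: -1210 = −(11^2 · 10); the sign does not affect v_p). Step 3 — |x − y|_11 = 11^{-2} = 1/121.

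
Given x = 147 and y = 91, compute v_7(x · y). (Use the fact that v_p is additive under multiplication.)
v_7(13377) = 3

v_p(x) = 2 (factor: 147 = 7^2 · 3); v_p(y) = 1 (factor: 91 = 7^1 · 13). Additivity: v_p(xy) = v_p(x) + v_p(y) = 2 + 1 = 3. (Direct check: xy = 13377 = 7^3 · (39).)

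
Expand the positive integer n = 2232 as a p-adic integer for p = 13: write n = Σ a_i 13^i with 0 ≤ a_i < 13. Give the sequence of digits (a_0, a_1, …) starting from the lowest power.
(a_0, a_1, …) = (9, 2, 0, 1)

Repeated division by 13 gives the digits low-to-high: 2232 = 9 + 2·13^1 + 1·13^3. Digit sequence: (9, 2, 0, 1).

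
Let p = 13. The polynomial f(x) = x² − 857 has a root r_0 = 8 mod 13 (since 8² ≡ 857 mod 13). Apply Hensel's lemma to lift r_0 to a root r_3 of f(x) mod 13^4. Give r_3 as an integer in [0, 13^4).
r_3 = 16440 (mod 28561)

Hensel's recurrence: r_{i+1} = r_i − f(r_i)·(f′(r_i))^{-1} mod 13^{i+2}, with f′(x) = 2x. Iterate:
  r_0 = 8 (mod 13)
  r_1 = 47 (mod 169)
  r_2 = 1061 (mod 2197)
  r_3 = 16440 (mod 28561)
Final: r_3 = 16440, and one checks f(r_3) ≡ 0 mod 13^4.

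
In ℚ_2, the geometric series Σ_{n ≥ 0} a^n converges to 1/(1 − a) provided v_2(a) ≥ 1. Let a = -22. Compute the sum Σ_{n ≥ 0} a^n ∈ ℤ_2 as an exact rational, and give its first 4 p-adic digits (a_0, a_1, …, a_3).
Σ a^n = 1/(1 − a) = 1/23;  first 4 digits = (1, 1, 1, 0)

v_2(a) = 1 ≥ 1, so the series converges in ℤ_2 to 1/(1 − a) = 1/(1 − (-22)) = 1/23. Expand this rational in ℤ_2: compute digits iteratively via d_i = x_i mod 2, x_{i+1} = (x_i − d_i)/2. The first 4 digits are (1, 1, 1, 0).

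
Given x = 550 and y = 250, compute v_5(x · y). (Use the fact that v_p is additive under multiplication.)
v_5(137500) = 5

v_p(x) = 2 (factor: 550 = 5^2 · 22); v_p(y) = 3 (factor: 250 = 5^3 · 2). Additivity: v_p(xy) = v_p(x) + v_p(y) = 2 + 3 = 5. (Direct check: xy = 137500 = 5^5 · (44).)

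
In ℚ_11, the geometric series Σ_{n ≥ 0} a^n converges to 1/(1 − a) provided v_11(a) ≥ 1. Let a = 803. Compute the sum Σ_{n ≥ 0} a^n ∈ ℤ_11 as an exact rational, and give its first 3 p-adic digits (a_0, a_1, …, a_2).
Σ a^n = 1/(1 − a) = -1/802;  first 3 digits = (1, 7, 0)

v_11(a) = 1 ≥ 1, so the series converges in ℤ_11 to 1/(1 − a) = 1/(1 − 803) = -1/802. Expand this rational in ℤ_11: compute digits iteratively via d_i = x_i mod 11, x_{i+1} = (x_i − d_i)/11. The first 3 digits are (1, 7, 0).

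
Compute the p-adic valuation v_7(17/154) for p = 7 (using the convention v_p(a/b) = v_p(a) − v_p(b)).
v_7(17/154) = -1

Factor powers of 7 from the numerator and denominator of the reduced fraction: 17 = 7^0 · 17 and 154 = 7^1 · 22. Apply v_p(a/b) = v_p(a) − v_p(b): v_7(17/154) = 0 − 1 = -1.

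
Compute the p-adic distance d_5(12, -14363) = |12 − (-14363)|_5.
d_5(12, -14363) = 1/625

Step 1 — x − y = 12 − (-14363) = 14375. Step 2 — v_5(14375) = 4 (factor: 14375 = (5^4 · 23); the sign does not affect v_p). Step 3 — |x − y|_5 = 5^{-4} = 1/625.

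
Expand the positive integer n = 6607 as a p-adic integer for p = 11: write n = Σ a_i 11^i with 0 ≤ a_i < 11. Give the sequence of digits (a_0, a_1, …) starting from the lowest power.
(a_0, a_1, …) = (7, 6, 10, 4)

Repeated division by 11 gives the digits low-to-high: 6607 = 7 + 6·11^1 + 10·11^2 + 4·11^3. Digit sequence: (7, 6, 10, 4).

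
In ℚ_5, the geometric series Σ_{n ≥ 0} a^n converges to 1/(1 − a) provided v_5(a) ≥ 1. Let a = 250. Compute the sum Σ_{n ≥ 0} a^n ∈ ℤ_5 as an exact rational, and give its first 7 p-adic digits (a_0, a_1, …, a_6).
Σ a^n = 1/(1 − a) = -1/249;  first 7 digits = (1, 0, 0, 2, 0, 0, 4)

v_5(a) = 3 ≥ 1, so the series converges in ℤ_5 to 1/(1 − a) = 1/(1 − 250) = -1/249. Expand this rational in ℤ_5: compute digits iteratively via d_i = x_i mod 5, x_{i+1} = (x_i − d_i)/5. The first 7 digits are (1, 0, 0, 2, 0, 0, 4).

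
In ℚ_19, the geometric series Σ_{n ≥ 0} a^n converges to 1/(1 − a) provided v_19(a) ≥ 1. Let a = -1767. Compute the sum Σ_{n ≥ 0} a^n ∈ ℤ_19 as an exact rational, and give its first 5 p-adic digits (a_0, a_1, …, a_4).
Σ a^n = 1/(1 − a) = 1/1768;  first 5 digits = (1, 2, 18, 6, 18)

v_19(a) = 1 ≥ 1, so the series converges in ℤ_19 to 1/(1 − a) = 1/(1 − (-1767)) = 1/1768. Expand this rational in ℤ_19: compute digits iteratively via d_i = x_i mod 19, x_{i+1} = (x_i − d_i)/19. The first 5 digits are (1, 2, 18, 6, 18).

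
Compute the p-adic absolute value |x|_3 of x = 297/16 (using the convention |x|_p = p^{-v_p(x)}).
|297/16|_3 = 1/27

Step 1 — compute v_3(x) by factoring powers of 3 out of the numerator and denominator: v_3(297/16) = 3. Step 2 — apply |x|_p = p^{-v_p(x)} = 3^{-3} = 1/27.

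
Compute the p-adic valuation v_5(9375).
v_5(9375) = 5

v_5(n) is the largest exponent k such that 5^k divides n. Factor out: 9375 = 5^5 · 3. (Sign doesn't affect v_p.) So v_5(9375) = 5.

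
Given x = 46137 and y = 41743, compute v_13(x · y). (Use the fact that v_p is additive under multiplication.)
v_13(1925896791) = 6

v_p(x) = 3 (factor: 46137 = 13^3 · 21); v_p(y) = 3 (factor: 41743 = 13^3 · 19). Additivity: v_p(xy) = v_p(x) + v_p(y) = 3 + 3 = 6. (Direct check: xy = 1925896791 = 13^6 · (399).)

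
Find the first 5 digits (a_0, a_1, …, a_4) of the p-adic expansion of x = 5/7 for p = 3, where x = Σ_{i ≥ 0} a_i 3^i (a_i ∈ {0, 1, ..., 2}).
(a_0, …, a_4) = (2, 0, 2, 1, 2)

v_3(5/7) = 0 (numerator and denominator both coprime to 3), so x ∈ ℤ_3^×. Compute digits iteratively via a_i = x_i mod 3, x_{i+1} = (x_i − a_i)/3, with x_0 = x:
  x_0 = 5/7;  a_0 = 2;  x_1 = (x_0 − 2)/3 = -3/7
  x_1 = -3/7;  a_1 = 0;  x_2 = (x_1 − 0)/3 = -1/7
  x_2 = -1/7;  a_2 = 2;  x_3 = (x_2 − 2)/3 = -5/7
  x_3 = -5/7;  a_3 = 1;  x_4 = (x_3 − 1)/3 = -4/7
  x_4 = -4/7;  a_4 = 2;  x_5 = (x_4 − 2)/3 = -6/7
Digits: (2, 0, 2, 1, 2).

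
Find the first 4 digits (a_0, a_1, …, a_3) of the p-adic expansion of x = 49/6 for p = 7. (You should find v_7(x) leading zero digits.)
(a_0, …, a_3) = (0, 0, 6, 5)

v_7(49/6) = 2, so a_0 = ... = a_1 = 0. Factor out: x = 7^2 · u with u = 1/6 a unit in ℤ_7. Expand u iteratively via a_{v+i} = u_i mod 7, u_{i+1} = (u_i − a_{v+i})/7:
  u_0 = 1/6;  a_2 = 6;  u_1 = (u_0 − 6)/7 = -5/6
  u_1 = -5/6;  a_3 = 5;  u_2 = (u_1 − 5)/7 = -5/6
Digits: (0, 0, 6, 5).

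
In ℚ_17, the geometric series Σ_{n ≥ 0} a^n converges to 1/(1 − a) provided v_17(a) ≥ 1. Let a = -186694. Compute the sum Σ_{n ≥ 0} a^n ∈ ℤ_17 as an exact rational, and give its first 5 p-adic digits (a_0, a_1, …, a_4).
Σ a^n = 1/(1 − a) = 1/186695;  first 5 digits = (1, 0, 0, 13, 14)

v_17(a) = 3 ≥ 1, so the series converges in ℤ_17 to 1/(1 − a) = 1/(1 − (-186694)) = 1/186695. Expand this rational in ℤ_17: compute digits iteratively via d_i = x_i mod 17, x_{i+1} = (x_i − d_i)/17. The first 5 digits are (1, 0, 0, 13, 14).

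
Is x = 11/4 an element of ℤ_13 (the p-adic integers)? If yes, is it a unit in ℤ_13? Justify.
x ∈ ℤ_13^× (unit); v_13(x) = 0

ℤ_13 = {x ∈ ℚ_13 : v_13(x) ≥ 0} and ℤ_13^× = {x ∈ ℤ_13 : v_13(x) = 0}. Here v_13(11/4) = v_13(num) − v_13(den) = 0; compare against these criteria.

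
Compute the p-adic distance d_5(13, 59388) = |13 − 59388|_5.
d_5(13, 59388) = 1/3125

Step 1 — x − y = 13 − 59388 = -59375. Step 2 — v_5(-59375) = 5 (factor: -59375 = −(5^5 · 19); the sign does not affect v_p). Step 3 — |x − y|_5 = 5^{-5} = 1/3125.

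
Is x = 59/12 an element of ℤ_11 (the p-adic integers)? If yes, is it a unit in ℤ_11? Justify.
x ∈ ℤ_11^× (unit); v_11(x) = 0

ℤ_11 = {x ∈ ℚ_11 : v_11(x) ≥ 0} and ℤ_11^× = {x ∈ ℤ_11 : v_11(x) = 0}. Here v_11(59/12) = v_11(num) − v_11(den) = 0; compare against these criteria.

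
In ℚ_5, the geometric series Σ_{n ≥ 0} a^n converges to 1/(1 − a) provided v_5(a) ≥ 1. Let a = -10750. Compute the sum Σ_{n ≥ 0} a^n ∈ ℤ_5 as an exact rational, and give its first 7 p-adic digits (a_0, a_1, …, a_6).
Σ a^n = 1/(1 − a) = 1/10751;  first 7 digits = (1, 0, 0, 4, 2, 1, 0)

v_5(a) = 3 ≥ 1, so the series converges in ℤ_5 to 1/(1 − a) = 1/(1 − (-10750)) = 1/10751. Expand this rational in ℤ_5: compute digits iteratively via d_i = x_i mod 5, x_{i+1} = (x_i − d_i)/5. The first 7 digits are (1, 0, 0, 4, 2, 1, 0).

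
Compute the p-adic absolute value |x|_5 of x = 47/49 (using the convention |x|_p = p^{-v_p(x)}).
|47/49|_5 = 1

Step 1 — compute v_5(x) by factoring powers of 5 out of the numerator and denominator: v_5(47/49) = 0. Step 2 — apply |x|_p = p^{-v_p(x)} = 5^{0} = 1.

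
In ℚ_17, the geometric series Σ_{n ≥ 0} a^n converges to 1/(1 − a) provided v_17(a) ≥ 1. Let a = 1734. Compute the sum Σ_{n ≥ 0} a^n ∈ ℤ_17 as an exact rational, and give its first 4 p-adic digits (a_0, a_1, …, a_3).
Σ a^n = 1/(1 − a) = -1/1733;  first 4 digits = (1, 0, 6, 0)

v_17(a) = 2 ≥ 1, so the series converges in ℤ_17 to 1/(1 − a) = 1/(1 − 1734) = -1/1733. Expand this rational in ℤ_17: compute digits iteratively via d_i = x_i mod 17, x_{i+1} = (x_i − d_i)/17. The first 4 digits are (1, 0, 6, 0).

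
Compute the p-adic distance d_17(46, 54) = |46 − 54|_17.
d_17(46, 54) = 1

Step 1 — x − y = 46 − 54 = -8. Step 2 — v_17(-8) = 0 (factor: -8 = −(17^0 · 8); the sign does not affect v_p). Step 3 — |x − y|_17 = 17^{0} = 1.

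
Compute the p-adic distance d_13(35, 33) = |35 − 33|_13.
d_13(35, 33) = 1

Step 1 — x − y = 35 − 33 = 2. Step 2 — v_13(2) = 0 (factor: 2 = (13^0 · 2); the sign does not affect v_p). Step 3 — |x − y|_13 = 13^{0} = 1.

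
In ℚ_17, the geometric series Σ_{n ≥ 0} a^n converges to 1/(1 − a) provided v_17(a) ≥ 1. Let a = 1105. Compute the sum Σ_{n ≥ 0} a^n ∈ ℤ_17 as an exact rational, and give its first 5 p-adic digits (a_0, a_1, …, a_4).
Σ a^n = 1/(1 − a) = -1/1104;  first 5 digits = (1, 14, 12, 0, 15)

v_17(a) = 1 ≥ 1, so the series converges in ℤ_17 to 1/(1 − a) = 1/(1 − 1105) = -1/1104. Expand this rational in ℤ_17: compute digits iteratively via d_i = x_i mod 17, x_{i+1} = (x_i − d_i)/17. The first 5 digits are (1, 14, 12, 0, 15).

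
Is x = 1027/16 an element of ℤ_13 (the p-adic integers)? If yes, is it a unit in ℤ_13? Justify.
x ∈ ℤ_13 but not a unit; v_13(x) = 1 > 0

ℤ_13 = {x ∈ ℚ_13 : v_13(x) ≥ 0} and ℤ_13^× = {x ∈ ℤ_13 : v_13(x) = 0}. Here v_13(1027/16) = v_13(num) − v_13(den) = 1; compare against these criteria.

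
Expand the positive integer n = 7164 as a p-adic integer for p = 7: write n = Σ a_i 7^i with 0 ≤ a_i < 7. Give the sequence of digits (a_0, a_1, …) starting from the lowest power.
(a_0, a_1, …) = (3, 1, 6, 6, 2)

Repeated division by 7 gives the digits low-to-high: 7164 = 3 + 1·7^1 + 6·7^2 + 6·7^3 + 2·7^4. Digit sequence: (3, 1, 6, 6, 2).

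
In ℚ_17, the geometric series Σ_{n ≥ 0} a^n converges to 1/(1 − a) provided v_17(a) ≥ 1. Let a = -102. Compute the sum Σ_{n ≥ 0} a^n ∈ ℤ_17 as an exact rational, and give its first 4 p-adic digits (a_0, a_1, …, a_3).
Σ a^n = 1/(1 − a) = 1/103;  first 4 digits = (1, 11, 1, 7)

v_17(a) = 1 ≥ 1, so the series converges in ℤ_17 to 1/(1 − a) = 1/(1 − (-102)) = 1/103. Expand this rational in ℤ_17: compute digits iteratively via d_i = x_i mod 17, x_{i+1} = (x_i − d_i)/17. The first 4 digits are (1, 11, 1, 7).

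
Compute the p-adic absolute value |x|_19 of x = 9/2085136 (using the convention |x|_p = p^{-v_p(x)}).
|9/2085136|_19 = 130321

Step 1 — compute v_19(x) by factoring powers of 19 out of the numerator and denominator: v_19(9/2085136) = -4. Step 2 — apply |x|_p = p^{-v_p(x)} = 19^{4} = 130321.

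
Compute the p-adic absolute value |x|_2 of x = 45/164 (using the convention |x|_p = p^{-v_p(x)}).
|45/164|_2 = 4

Step 1 — compute v_2(x) by factoring powers of 2 out of the numerator and denominator: v_2(45/164) = -2. Step 2 — apply |x|_p = p^{-v_p(x)} = 2^{2} = 4.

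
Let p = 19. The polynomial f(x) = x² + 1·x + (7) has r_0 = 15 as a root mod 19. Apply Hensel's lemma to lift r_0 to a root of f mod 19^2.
r_1 = 205 (mod 361)

Hensel: r_{i+1} = r_i − f(r_i)·(f′(r_i))^{-1} mod 19^{i+2}, f′(x) = 2x + 1. Iterate:
  r_0 = 15 (mod 19)
  r_1 = 205 (mod 361)
Final: r = 205 satisfies f(r) ≡ 0 mod 19^2.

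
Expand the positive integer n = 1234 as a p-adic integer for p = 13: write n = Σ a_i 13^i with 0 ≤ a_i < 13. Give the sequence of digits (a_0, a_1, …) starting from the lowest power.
(a_0, a_1, …) = (12, 3, 7)

Repeated division by 13 gives the digits low-to-high: 1234 = 12 + 3·13^1 + 7·13^2. Digit sequence: (12, 3, 7).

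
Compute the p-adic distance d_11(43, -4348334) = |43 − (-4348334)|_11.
d_11(43, -4348334) = 1/161051

Step 1 — x − y = 43 − (-4348334) = 4348377. Step 2 — v_11(4348377) = 5 (factor: 4348377 = (11^5 · 27); the sign does not affect v_p). Step 3 — |x − y|_11 = 11^{-5} = 1/161051.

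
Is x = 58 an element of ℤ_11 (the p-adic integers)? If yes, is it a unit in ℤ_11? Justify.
x ∈ ℤ_11^× (unit); v_11(x) = 0

ℤ_11 = {x ∈ ℚ_11 : v_11(x) ≥ 0} and ℤ_11^× = {x ∈ ℤ_11 : v_11(x) = 0}. Here v_11(58) = v_11(num) − v_11(den) = 0; compare against these criteria.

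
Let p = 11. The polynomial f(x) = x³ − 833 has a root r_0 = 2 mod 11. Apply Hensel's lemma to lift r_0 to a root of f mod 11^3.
r_2 = 827 (mod 1331)

Hensel: r_{i+1} = r_i − f(r_i)/f′(r_i) mod 11^{i+2}, where f′(x) = 3x². Iterate:
  r_0 = 2 (mod 11)
  r_1 = 101 (mod 121)
  r_2 = 827 (mod 1331)
Final: r = 827 with f(r) ≡ 0 mod 11^3.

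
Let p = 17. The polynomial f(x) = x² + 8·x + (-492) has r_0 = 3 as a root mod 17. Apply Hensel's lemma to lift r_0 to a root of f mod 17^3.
r_2 = 1873 (mod 4913)

Hensel: r_{i+1} = r_i − f(r_i)·(f′(r_i))^{-1} mod 17^{i+2}, f′(x) = 2x + 8. Iterate:
  r_0 = 3 (mod 17)
  r_1 = 139 (mod 289)
  r_2 = 1873 (mod 4913)
Final: r = 1873 satisfies f(r) ≡ 0 mod 17^3.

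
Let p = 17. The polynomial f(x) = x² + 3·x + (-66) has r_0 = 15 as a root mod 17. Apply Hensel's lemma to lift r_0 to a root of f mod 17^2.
r_1 = 219 (mod 289)

Hensel: r_{i+1} = r_i − f(r_i)·(f′(r_i))^{-1} mod 17^{i+2}, f′(x) = 2x + 3. Iterate:
  r_0 = 15 (mod 17)
  r_1 = 219 (mod 289)
Final: r = 219 satisfies f(r) ≡ 0 mod 17^2.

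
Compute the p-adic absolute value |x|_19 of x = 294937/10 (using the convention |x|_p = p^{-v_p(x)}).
|294937/10|_19 = 1/6859

Step 1 — compute v_19(x) by factoring powers of 19 out of the numerator and denominator: v_19(294937/10) = 3. Step 2 — apply |x|_p = p^{-v_p(x)} = 19^{-3} = 1/6859.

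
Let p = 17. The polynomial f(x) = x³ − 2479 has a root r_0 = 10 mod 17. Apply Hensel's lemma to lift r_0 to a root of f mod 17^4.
r_3 = 78516 (mod 83521)

Hensel: r_{i+1} = r_i − f(r_i)/f′(r_i) mod 17^{i+2}, where f′(x) = 3x². Iterate:
  r_0 = 10 (mod 17)
  r_1 = 197 (mod 289)
  r_2 = 4821 (mod 4913)
  r_3 = 78516 (mod 83521)
Final: r = 78516 with f(r) ≡ 0 mod 17^4.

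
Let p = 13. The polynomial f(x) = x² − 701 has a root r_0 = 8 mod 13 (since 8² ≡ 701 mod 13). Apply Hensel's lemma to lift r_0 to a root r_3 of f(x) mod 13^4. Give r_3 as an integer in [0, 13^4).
r_3 = 17064 (mod 28561)

Hensel's recurrence: r_{i+1} = r_i − f(r_i)·(f′(r_i))^{-1} mod 13^{i+2}, with f′(x) = 2x. Iterate:
  r_0 = 8 (mod 13)
  r_1 = 164 (mod 169)
  r_2 = 1685 (mod 2197)
  r_3 = 17064 (mod 28561)
Final: r_3 = 17064, and one checks f(r_3) ≡ 0 mod 13^4.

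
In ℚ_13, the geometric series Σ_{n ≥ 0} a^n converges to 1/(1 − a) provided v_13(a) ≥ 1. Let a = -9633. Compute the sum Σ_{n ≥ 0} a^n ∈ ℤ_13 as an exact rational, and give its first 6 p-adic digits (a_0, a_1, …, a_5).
Σ a^n = 1/(1 − a) = 1/9634;  first 6 digits = (1, 0, 8, 8, 11, 2)

v_13(a) = 2 ≥ 1, so the series converges in ℤ_13 to 1/(1 − a) = 1/(1 − (-9633)) = 1/9634. Expand this rational in ℤ_13: compute digits iteratively via d_i = x_i mod 13, x_{i+1} = (x_i − d_i)/13. The first 6 digits are (1, 0, 8, 8, 11, 2).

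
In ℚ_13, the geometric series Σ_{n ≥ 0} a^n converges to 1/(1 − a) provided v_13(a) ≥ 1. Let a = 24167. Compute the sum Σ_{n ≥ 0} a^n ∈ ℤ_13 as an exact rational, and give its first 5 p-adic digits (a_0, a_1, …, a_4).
Σ a^n = 1/(1 − a) = -1/24166;  first 5 digits = (1, 0, 0, 11, 0)

v_13(a) = 3 ≥ 1, so the series converges in ℤ_13 to 1/(1 − a) = 1/(1 − 24167) = -1/24166. Expand this rational in ℤ_13: compute digits iteratively via d_i = x_i mod 13, x_{i+1} = (x_i − d_i)/13. The first 5 digits are (1, 0, 0, 11, 0).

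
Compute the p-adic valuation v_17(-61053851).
v_17(-61053851) = 5

v_17(n) is the largest exponent k such that 17^k divides n. Factor out: -61053851 = -17^5 · 43. (Sign doesn't affect v_p.) So v_17(-61053851) = 5.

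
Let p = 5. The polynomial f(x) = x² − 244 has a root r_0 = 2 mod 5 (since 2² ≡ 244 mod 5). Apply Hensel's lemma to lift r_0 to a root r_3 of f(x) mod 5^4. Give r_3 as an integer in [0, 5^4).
r_3 = 537 (mod 625)

Hensel's recurrence: r_{i+1} = r_i − f(r_i)·(f′(r_i))^{-1} mod 5^{i+2}, with f′(x) = 2x. Iterate:
  r_0 = 2 (mod 5)
  r_1 = 12 (mod 25)
  r_2 = 37 (mod 125)
  r_3 = 537 (mod 625)
Final: r_3 = 537, and one checks f(r_3) ≡ 0 mod 5^4.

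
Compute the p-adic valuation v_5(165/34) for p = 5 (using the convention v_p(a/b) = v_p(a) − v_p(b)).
v_5(165/34) = 1

Factor powers of 5 from the numerator and denominator of the reduced fraction: 165 = 5^1 · 33 and 34 = 5^0 · 34. Apply v_p(a/b) = v_p(a) − v_p(b): v_5(165/34) = 1 − 0 = 1.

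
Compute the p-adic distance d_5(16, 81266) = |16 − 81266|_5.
d_5(16, 81266) = 1/3125

Step 1 — x − y = 16 − 81266 = -81250. Step 2 — v_5(-81250) = 5 (factor: -81250 = −(5^5 · 26); the sign does not affect v_p). Step 3 — |x − y|_5 = 5^{-5} = 1/3125.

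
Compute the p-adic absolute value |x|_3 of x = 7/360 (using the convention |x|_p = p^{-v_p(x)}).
|7/360|_3 = 9

Step 1 — compute v_3(x) by factoring powers of 3 out of the numerator and denominator: v_3(7/360) = -2. Step 2 — apply |x|_p = p^{-v_p(x)} = 3^{2} = 9.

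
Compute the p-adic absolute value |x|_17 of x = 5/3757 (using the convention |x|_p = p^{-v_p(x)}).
|5/3757|_17 = 289

Step 1 — compute v_17(x) by factoring powers of 17 out of the numerator and denominator: v_17(5/3757) = -2. Step 2 — apply |x|_p = p^{-v_p(x)} = 17^{2} = 289.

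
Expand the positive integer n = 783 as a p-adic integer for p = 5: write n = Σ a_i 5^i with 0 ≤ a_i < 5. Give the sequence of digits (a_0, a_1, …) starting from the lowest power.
(a_0, a_1, …) = (3, 1, 1, 1, 1)

Repeated division by 5 gives the digits low-to-high: 783 = 3 + 1·5^1 + 1·5^2 + 1·5^3 + 1·5^4. Digit sequence: (3, 1, 1, 1, 1).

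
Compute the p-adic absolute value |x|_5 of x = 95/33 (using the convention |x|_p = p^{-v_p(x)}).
|95/33|_5 = 1/5

Step 1 — compute v_5(x) by factoring powers of 5 out of the numerator and denominator: v_5(95/33) = 1. Step 2 — apply |x|_p = p^{-v_p(x)} = 5^{-1} = 1/5.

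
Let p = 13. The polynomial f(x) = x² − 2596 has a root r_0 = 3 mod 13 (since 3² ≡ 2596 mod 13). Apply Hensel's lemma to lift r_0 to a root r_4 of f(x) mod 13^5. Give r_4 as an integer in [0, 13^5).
r_4 = 283143 (mod 371293)

Hensel's recurrence: r_{i+1} = r_i − f(r_i)·(f′(r_i))^{-1} mod 13^{i+2}, with f′(x) = 2x. Iterate:
  r_0 = 3 (mod 13)
  r_1 = 68 (mod 169)
  r_2 = 1927 (mod 2197)
  r_3 = 26094 (mod 28561)
  r_4 = 283143 (mod 371293)
Final: r_4 = 283143, and one checks f(r_4) ≡ 0 mod 13^5.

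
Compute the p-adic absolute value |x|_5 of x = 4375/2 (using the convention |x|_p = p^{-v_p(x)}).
|4375/2|_5 = 1/625

Step 1 — compute v_5(x) by factoring powers of 5 out of the numerator and denominator: v_5(4375/2) = 4. Step 2 — apply |x|_p = p^{-v_p(x)} = 5^{-4} = 1/625.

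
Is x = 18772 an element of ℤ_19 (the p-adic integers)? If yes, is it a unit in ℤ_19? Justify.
x ∈ ℤ_19 but not a unit; v_19(x) = 2 > 0

ℤ_19 = {x ∈ ℚ_19 : v_19(x) ≥ 0} and ℤ_19^× = {x ∈ ℤ_19 : v_19(x) = 0}. Here v_19(18772) = v_19(num) − v_19(den) = 2; compare against these criteria.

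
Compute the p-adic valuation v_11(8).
v_11(8) = 0

v_11(n) is the largest exponent k such that 11^k divides n. Factor out: 8 = 11^0 · 8. (Sign doesn't affect v_p.) So v_11(8) = 0.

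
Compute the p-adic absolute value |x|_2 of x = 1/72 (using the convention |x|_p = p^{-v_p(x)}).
|1/72|_2 = 8

Step 1 — compute v_2(x) by factoring powers of 2 out of the numerator and denominator: v_2(1/72) = -3. Step 2 — apply |x|_p = p^{-v_p(x)} = 2^{3} = 8.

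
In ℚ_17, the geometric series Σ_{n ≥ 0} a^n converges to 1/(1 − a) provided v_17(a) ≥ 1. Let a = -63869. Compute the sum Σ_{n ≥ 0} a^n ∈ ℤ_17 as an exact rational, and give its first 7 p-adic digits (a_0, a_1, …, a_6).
Σ a^n = 1/(1 − a) = 1/63870;  first 7 digits = (1, 0, 0, 4, 16, 16, 15)

v_17(a) = 3 ≥ 1, so the series converges in ℤ_17 to 1/(1 − a) = 1/(1 − (-63869)) = 1/63870. Expand this rational in ℤ_17: compute digits iteratively via d_i = x_i mod 17, x_{i+1} = (x_i − d_i)/17. The first 7 digits are (1, 0, 0, 4, 16, 16, 15).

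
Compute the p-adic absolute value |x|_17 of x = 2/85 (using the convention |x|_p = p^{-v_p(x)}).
|2/85|_17 = 17

Step 1 — compute v_17(x) by factoring powers of 17 out of the numerator and denominator: v_17(2/85) = -1. Step 2 — apply |x|_p = p^{-v_p(x)} = 17^{1} = 17.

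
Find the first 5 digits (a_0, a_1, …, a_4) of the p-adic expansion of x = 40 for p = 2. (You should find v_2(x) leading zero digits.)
(a_0, …, a_4) = (0, 0, 0, 1, 0)

v_2(40) = 3, so a_0 = ... = a_2 = 0. Factor out: x = 2^3 · u with u = 5 a unit in ℤ_2. Expand u iteratively via a_{v+i} = u_i mod 2, u_{i+1} = (u_i − a_{v+i})/2:
  u_0 = 5;  a_3 = 1;  u_1 = (u_0 − 1)/2 = 2
  u_1 = 2;  a_4 = 0;  u_2 = (u_1 − 0)/2 = 1
Digits: (0, 0, 0, 1, 0).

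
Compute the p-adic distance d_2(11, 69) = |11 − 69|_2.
d_2(11, 69) = 1/2

Step 1 — x − y = 11 − 69 = -58. Step 2 — v_2(-58) = 1 (factor: -58 = −(2^1 · 29); the sign does not affect v_p). Step 3 — |x − y|_2 = 2^{-1} = 1/2.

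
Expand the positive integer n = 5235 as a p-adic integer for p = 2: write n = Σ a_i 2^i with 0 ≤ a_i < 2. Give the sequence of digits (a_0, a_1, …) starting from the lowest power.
(a_0, a_1, …) = (1, 1, 0, 0, 1, 1, 1, 0, 0, 0, 1, 0, 1)

Repeated division by 2 gives the digits low-to-high: 5235 = 1 + 1·2^1 + 1·2^4 + 1·2^5 + 1·2^6 + 1·2^10 + 1·2^12. Digit sequence: (1, 1, 0, 0, 1, 1, 1, 0, 0, 0, 1, 0, 1).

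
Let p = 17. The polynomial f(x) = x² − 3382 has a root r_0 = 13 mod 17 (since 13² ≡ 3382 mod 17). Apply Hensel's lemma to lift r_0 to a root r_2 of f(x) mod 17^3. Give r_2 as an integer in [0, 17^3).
r_2 = 3549 (mod 4913)

Hensel's recurrence: r_{i+1} = r_i − f(r_i)·(f′(r_i))^{-1} mod 17^{i+2}, with f′(x) = 2x. Iterate:
  r_0 = 13 (mod 17)
  r_1 = 81 (mod 289)
  r_2 = 3549 (mod 4913)
Final: r_2 = 3549, and one checks f(r_2) ≡ 0 mod 17^3.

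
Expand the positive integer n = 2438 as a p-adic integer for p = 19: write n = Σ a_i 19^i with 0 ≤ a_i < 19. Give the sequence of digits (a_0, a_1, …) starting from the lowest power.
(a_0, a_1, …) = (6, 14, 6)

Repeated division by 19 gives the digits low-to-high: 2438 = 6 + 14·19^1 + 6·19^2. Digit sequence: (6, 14, 6).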